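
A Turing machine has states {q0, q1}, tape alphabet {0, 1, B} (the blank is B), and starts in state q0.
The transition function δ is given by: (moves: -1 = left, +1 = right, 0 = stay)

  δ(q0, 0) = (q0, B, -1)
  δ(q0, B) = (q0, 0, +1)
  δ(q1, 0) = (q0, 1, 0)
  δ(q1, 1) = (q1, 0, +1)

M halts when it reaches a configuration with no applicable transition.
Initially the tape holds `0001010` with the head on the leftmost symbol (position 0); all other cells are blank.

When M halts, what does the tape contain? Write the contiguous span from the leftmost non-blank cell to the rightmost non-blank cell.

0000001010

state=q0 head=0 tape=BBB[0]001010   (q0,0)→(q0,B,-1)
state=q0 head=-1 tape=BB[B]B001010   (q0,B)→(q0,0,+1)
state=q0 head=0 tape=BB0[B]001010   (q0,B)→(q0,0,+1)
state=q0 head=1 tape=BB00[0]01010   (q0,0)→(q0,B,-1)
state=q0 head=0 tape=BB0[0]B01010   (q0,0)→(q0,B,-1)
state=q0 head=-1 tape=BB[0]BB01010   (q0,0)→(q0,B,-1)
state=q0 head=-2 tape=B[B]BBB01010   (q0,B)→(q0,0,+1)
state=q0 head=-1 tape=B0[B]BB01010   (q0,B)→(q0,0,+1)
state=q0 head=0 tape=B00[B]B01010   (q0,B)→(q0,0,+1)
state=q0 head=1 tape=B000[B]01010   (q0,B)→(q0,0,+1)
state=q0 head=2 tape=B0000[0]1010   (q0,0)→(q0,B,-1)
state=q0 head=1 tape=B000[0]B1010   (q0,0)→(q0,B,-1)
state=q0 head=0 tape=B00[0]BB1010   (q0,0)→(q0,B,-1)
state=q0 head=-1 tape=B0[0]BBB1010   (q0,0)→(q0,B,-1)
state=q0 head=-2 tape=B[0]BBBB1010   (q0,0)→(q0,B,-1)
state=q0 head=-3 tape=[B]BBBBB1010   (q0,B)→(q0,0,+1)
state=q0 head=-2 tape=0[B]BBBB1010   (q0,B)→(q0,0,+1)
state=q0 head=-1 tape=00[B]BBB1010   (q0,B)→(q0,0,+1)
state=q0 head=0 tape=000[B]BB1010   (q0,B)→(q0,0,+1)
state=q0 head=1 tape=0000[B]B1010   (q0,B)→(q0,0,+1)
state=q0 head=2 tape=00000[B]1010   (q0,B)→(q0,0,+1)
state=q0 head=3 tape=000000[1]010
The non-blank tape span at halt is 0000001010.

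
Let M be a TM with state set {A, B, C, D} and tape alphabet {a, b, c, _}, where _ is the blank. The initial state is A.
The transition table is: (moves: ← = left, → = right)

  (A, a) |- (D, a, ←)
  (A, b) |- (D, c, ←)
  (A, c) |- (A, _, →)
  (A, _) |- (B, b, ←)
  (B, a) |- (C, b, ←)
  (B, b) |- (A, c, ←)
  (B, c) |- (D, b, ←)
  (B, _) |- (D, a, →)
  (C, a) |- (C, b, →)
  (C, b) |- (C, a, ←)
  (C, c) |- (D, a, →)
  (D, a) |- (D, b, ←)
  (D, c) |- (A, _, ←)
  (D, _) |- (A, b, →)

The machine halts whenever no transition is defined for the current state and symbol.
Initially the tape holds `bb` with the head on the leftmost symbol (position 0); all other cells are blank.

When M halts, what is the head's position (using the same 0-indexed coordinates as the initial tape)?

2

A | _[b]b_   read b → write c, move ←, go to D
D | [_]cb_   read _ → write b, move →, go to A
A | b[c]b_   read c → write _, move →, go to A
A | b_[b]_   read b → write c, move ←, go to D
D | b[_]c_   read _ → write b, move →, go to A
A | bb[c]_   read c → write _, move →, go to A
A | bb_[_]   read _ → write b, move ←, go to B
B | bb[_]b   read _ → write a, move →, go to D
D | bba[b]
At halt the head is at cell 2.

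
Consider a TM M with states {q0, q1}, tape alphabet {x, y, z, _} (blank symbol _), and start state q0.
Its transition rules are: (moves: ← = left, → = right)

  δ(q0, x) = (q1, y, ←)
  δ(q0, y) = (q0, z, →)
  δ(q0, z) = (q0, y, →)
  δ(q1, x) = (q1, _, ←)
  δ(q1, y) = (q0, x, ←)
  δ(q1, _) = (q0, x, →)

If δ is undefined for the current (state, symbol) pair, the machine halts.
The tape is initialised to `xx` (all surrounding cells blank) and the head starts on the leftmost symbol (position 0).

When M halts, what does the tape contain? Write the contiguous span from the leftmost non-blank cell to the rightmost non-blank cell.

xzy

q0 | _[x]x   read x → write y, move ←, go to q1
q1 | [_]yx   read _ → write x, move →, go to q0
q0 | x[y]x   read y → write z, move →, go to q0
q0 | xz[x]   read x → write y, move ←, go to q1
q1 | x[z]y
The non-blank tape span at halt is xzy.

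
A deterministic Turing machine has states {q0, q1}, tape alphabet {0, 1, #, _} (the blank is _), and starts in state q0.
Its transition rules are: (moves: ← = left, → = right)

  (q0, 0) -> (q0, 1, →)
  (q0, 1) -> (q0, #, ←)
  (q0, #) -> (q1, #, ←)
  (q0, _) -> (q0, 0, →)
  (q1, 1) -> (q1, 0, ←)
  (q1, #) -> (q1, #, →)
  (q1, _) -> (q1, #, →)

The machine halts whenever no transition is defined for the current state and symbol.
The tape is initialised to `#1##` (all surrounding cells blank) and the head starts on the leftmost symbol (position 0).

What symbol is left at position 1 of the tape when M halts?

0

q0 | _[#]1##   read # → write #, move ←, go to q1
q1 | [_]#1##   read _ → write #, move →, go to q1
q1 | #[#]1##   read # → write #, move →, go to q1
q1 | ##[1]##   read 1 → write 0, move ←, go to q1
q1 | #[#]0##   read # → write #, move →, go to q1
q1 | ##[0]##
Cell 1 holds 0 when M halts.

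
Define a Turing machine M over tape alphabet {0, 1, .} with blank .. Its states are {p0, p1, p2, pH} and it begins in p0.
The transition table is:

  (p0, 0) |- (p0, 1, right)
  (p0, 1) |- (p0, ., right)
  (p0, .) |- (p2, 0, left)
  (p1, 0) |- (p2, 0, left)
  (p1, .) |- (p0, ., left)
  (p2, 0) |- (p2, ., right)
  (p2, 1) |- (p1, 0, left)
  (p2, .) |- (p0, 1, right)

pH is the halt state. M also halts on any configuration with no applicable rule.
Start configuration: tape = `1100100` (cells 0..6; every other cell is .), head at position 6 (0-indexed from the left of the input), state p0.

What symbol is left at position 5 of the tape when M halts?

state=p0 head=6 tape=110010[0]...   (p0,0)→(p0,1,right)
state=p0 head=7 tape=1100101[.]..   (p0,.)→(p2,0,left)
state=p2 head=6 tape=110010[1]0..   (p2,1)→(p1,0,left)
state=p1 head=5 tape=11001[0]00..   (p1,0)→(p2,0,left)
state=p2 head=4 tape=1100[1]000..   (p2,1)→(p1,0,left)
state=p1 head=3 tape=110[0]0000..   (p1,0)→(p2,0,left)
state=p2 head=2 tape=11[0]00000..   (p2,0)→(p2,.,right)
state=p2 head=3 tape=11.[0]0000..   (p2,0)→(p2,.,right)
state=p2 head=4 tape=11..[0]000..   (p2,0)→(p2,.,right)
state=p2 head=5 tape=11...[0]00..   (p2,0)→(p2,.,right)
state=p2 head=6 tape=11....[0]0..   (p2,0)→(p2,.,right)
state=p2 head=7 tape=11.....[0]..   (p2,0)→(p2,.,right)
state=p2 head=8 tape=11......[.].   (p2,.)→(p0,1,right)
state=p0 head=9 tape=11......1[.]   (p0,.)→(p2,0,left)
state=p2 head=8 tape=11......[1]0   (p2,1)→(p1,0,left)
state=p1 head=7 tape=11.....[.]00   (p1,.)→(p0,.,left)
state=p0 head=6 tape=11....[.].00   (p0,.)→(p2,0,left)
state=p2 head=5 tape=11...[.]0.00   (p2,.)→(p0,1,right)
state=p0 head=6 tape=11...1[0].00   (p0,0)→(p0,1,right)
state=p0 head=7 tape=11...11[.]00   (p0,.)→(p2,0,left)
state=p2 head=6 tape=11...1[1]000   (p2,1)→(p1,0,left)
state=p1 head=5 tape=11...[1]0000
Cell 5 holds 1 when M halts.

1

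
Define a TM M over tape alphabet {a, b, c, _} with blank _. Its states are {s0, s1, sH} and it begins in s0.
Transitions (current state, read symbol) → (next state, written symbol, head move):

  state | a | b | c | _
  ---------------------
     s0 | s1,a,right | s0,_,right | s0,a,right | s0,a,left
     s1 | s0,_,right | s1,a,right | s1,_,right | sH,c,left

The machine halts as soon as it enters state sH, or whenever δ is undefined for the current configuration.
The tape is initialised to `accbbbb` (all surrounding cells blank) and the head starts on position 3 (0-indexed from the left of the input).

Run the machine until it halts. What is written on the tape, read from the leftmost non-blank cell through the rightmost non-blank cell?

state=s0 head=3 tape=acc[b]bbb__   (s0,b)→(s0,_,right)
state=s0 head=4 tape=acc_[b]bb__   (s0,b)→(s0,_,right)
state=s0 head=5 tape=acc__[b]b__   (s0,b)→(s0,_,right)
state=s0 head=6 tape=acc___[b]__   (s0,b)→(s0,_,right)
state=s0 head=7 tape=acc____[_]_   (s0,_)→(s0,a,left)
state=s0 head=6 tape=acc___[_]a_   (s0,_)→(s0,a,left)
state=s0 head=5 tape=acc__[_]aa_   (s0,_)→(s0,a,left)
state=s0 head=4 tape=acc_[_]aaa_   (s0,_)→(s0,a,left)
state=s0 head=3 tape=acc[_]aaaa_   (s0,_)→(s0,a,left)
state=s0 head=2 tape=ac[c]aaaaa_   (s0,c)→(s0,a,right)
state=s0 head=3 tape=aca[a]aaaa_   (s0,a)→(s1,a,right)
state=s1 head=4 tape=acaa[a]aaa_   (s1,a)→(s0,_,right)
state=s0 head=5 tape=acaa_[a]aa_   (s0,a)→(s1,a,right)
state=s1 head=6 tape=acaa_a[a]a_   (s1,a)→(s0,_,right)
state=s0 head=7 tape=acaa_a_[a]_   (s0,a)→(s1,a,right)
state=s1 head=8 tape=acaa_a_a[_]   (s1,_)→(sH,c,left)
state=sH head=7 tape=acaa_a_[a]c
The non-blank tape span at halt is acaa_a_ac.

acaa_a_ac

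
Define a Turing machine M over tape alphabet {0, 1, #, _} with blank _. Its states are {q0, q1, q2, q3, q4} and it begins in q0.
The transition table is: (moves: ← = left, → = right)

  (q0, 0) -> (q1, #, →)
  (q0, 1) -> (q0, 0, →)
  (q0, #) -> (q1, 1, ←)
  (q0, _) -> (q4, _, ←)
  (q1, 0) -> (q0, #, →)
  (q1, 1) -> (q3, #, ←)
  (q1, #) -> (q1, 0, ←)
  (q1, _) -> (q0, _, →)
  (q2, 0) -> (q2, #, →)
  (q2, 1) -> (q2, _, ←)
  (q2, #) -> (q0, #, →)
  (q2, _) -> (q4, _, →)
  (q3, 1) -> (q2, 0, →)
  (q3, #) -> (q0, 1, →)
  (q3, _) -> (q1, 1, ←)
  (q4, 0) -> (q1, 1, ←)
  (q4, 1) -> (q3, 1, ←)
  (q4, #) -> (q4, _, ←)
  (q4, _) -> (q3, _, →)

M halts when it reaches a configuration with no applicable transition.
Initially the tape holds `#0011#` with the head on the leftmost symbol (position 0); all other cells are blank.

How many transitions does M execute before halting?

28

q0 | _[#]0011#_   read # → write 1, move ←, go to q1
q1 | [_]10011#_   read _ → write _, move →, go to q0
q0 | _[1]0011#_   read 1 → write 0, move →, go to q0
q0 | _0[0]011#_   read 0 → write #, move →, go to q1
q1 | _0#[0]11#_   read 0 → write #, move →, go to q0
q0 | _0##[1]1#_   read 1 → write 0, move →, go to q0
q0 | _0##0[1]#_   read 1 → write 0, move →, go to q0
q0 | _0##00[#]_   read # → write 1, move ←, go to q1
q1 | _0##0[0]1_   read 0 → write #, move →, go to q0
q0 | _0##0#[1]_   read 1 → write 0, move →, go to q0
q0 | _0##0#0[_]   read _ → write _, move ←, go to q4
q4 | _0##0#[0]_   read 0 → write 1, move ←, go to q1
q1 | _0##0[#]1_   read # → write 0, move ←, go to q1
q1 | _0##[0]01_   read 0 → write #, move →, go to q0
q0 | _0###[0]1_   read 0 → write #, move →, go to q1
q1 | _0####[1]_   read 1 → write #, move ←, go to q3
q3 | _0###[#]#_   read # → write 1, move →, go to q0
q0 | _0###1[#]_   read # → write 1, move ←, go to q1
q1 | _0###[1]1_   read 1 → write #, move ←, go to q3
q3 | _0##[#]#1_   read # → write 1, move →, go to q0
q0 | _0##1[#]1_   read # → write 1, move ←, go to q1
q1 | _0##[1]11_   read 1 → write #, move ←, go to q3
q3 | _0#[#]#11_   read # → write 1, move →, go to q0
q0 | _0#1[#]11_   read # → write 1, move ←, go to q1
q1 | _0#[1]111_   read 1 → write #, move ←, go to q3
q3 | _0[#]#111_   read # → write 1, move →, go to q0
q0 | _01[#]111_   read # → write 1, move ←, go to q1
q1 | _0[1]1111_   read 1 → write #, move ←, go to q3
q3 | _[0]#1111_
M halts after 28 transitions.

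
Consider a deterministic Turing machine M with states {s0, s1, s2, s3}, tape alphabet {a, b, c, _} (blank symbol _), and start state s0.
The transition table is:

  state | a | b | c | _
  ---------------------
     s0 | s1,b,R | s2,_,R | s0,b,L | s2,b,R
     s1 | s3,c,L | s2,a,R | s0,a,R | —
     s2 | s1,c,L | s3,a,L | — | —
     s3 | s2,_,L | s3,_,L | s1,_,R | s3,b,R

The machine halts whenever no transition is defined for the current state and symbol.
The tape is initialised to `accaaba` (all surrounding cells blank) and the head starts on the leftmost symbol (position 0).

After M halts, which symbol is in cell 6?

state=s0 head=0 tape=_[a]ccaaba   (s0,a)→(s1,b,R)
state=s1 head=1 tape=_b[c]caaba   (s1,c)→(s0,a,R)
state=s0 head=2 tape=_ba[c]aaba   (s0,c)→(s0,b,L)
state=s0 head=1 tape=_b[a]baaba   (s0,a)→(s1,b,R)
state=s1 head=2 tape=_bb[b]aaba   (s1,b)→(s2,a,R)
state=s2 head=3 tape=_bba[a]aba   (s2,a)→(s1,c,L)
state=s1 head=2 tape=_bb[a]caba   (s1,a)→(s3,c,L)
state=s3 head=1 tape=_b[b]ccaba   (s3,b)→(s3,_,L)
state=s3 head=0 tape=_[b]_ccaba   (s3,b)→(s3,_,L)
state=s3 head=-1 tape=[_]__ccaba   (s3,_)→(s3,b,R)
state=s3 head=0 tape=b[_]_ccaba   (s3,_)→(s3,b,R)
state=s3 head=1 tape=bb[_]ccaba   (s3,_)→(s3,b,R)
state=s3 head=2 tape=bbb[c]caba   (s3,c)→(s1,_,R)
state=s1 head=3 tape=bbb_[c]aba   (s1,c)→(s0,a,R)
state=s0 head=4 tape=bbb_a[a]ba   (s0,a)→(s1,b,R)
state=s1 head=5 tape=bbb_ab[b]a   (s1,b)→(s2,a,R)
state=s2 head=6 tape=bbb_aba[a]   (s2,a)→(s1,c,L)
state=s1 head=5 tape=bbb_ab[a]c   (s1,a)→(s3,c,L)
state=s3 head=4 tape=bbb_a[b]cc   (s3,b)→(s3,_,L)
state=s3 head=3 tape=bbb_[a]_cc   (s3,a)→(s2,_,L)
state=s2 head=2 tape=bbb[_]__cc
Cell 6 holds c when M halts.

c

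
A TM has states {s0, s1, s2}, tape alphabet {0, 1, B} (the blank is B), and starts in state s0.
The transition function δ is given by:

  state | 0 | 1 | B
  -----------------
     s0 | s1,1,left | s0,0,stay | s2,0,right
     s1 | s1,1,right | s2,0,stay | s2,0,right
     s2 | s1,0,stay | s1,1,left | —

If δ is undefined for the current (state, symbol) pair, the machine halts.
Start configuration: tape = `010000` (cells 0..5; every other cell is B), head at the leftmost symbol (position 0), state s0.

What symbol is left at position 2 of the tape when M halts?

1

state=s0 head=0 tape=B[0]10000BB   (s0,0)→(s1,1,left)
state=s1 head=-1 tape=[B]110000BB   (s1,B)→(s2,0,right)
state=s2 head=0 tape=0[1]10000BB   (s2,1)→(s1,1,left)
state=s1 head=-1 tape=[0]110000BB   (s1,0)→(s1,1,right)
state=s1 head=0 tape=1[1]10000BB   (s1,1)→(s2,0,stay)
state=s2 head=0 tape=1[0]10000BB   (s2,0)→(s1,0,stay)
state=s1 head=0 tape=1[0]10000BB   (s1,0)→(s1,1,right)
state=s1 head=1 tape=11[1]0000BB   (s1,1)→(s2,0,stay)
state=s2 head=1 tape=11[0]0000BB   (s2,0)→(s1,0,stay)
state=s1 head=1 tape=11[0]0000BB   (s1,0)→(s1,1,right)
state=s1 head=2 tape=111[0]000BB   (s1,0)→(s1,1,right)
state=s1 head=3 tape=1111[0]00BB   (s1,0)→(s1,1,right)
state=s1 head=4 tape=11111[0]0BB   (s1,0)→(s1,1,right)
state=s1 head=5 tape=111111[0]BB   (s1,0)→(s1,1,right)
state=s1 head=6 tape=1111111[B]B   (s1,B)→(s2,0,right)
state=s2 head=7 tape=11111110[B]
Cell 2 holds 1 when M halts.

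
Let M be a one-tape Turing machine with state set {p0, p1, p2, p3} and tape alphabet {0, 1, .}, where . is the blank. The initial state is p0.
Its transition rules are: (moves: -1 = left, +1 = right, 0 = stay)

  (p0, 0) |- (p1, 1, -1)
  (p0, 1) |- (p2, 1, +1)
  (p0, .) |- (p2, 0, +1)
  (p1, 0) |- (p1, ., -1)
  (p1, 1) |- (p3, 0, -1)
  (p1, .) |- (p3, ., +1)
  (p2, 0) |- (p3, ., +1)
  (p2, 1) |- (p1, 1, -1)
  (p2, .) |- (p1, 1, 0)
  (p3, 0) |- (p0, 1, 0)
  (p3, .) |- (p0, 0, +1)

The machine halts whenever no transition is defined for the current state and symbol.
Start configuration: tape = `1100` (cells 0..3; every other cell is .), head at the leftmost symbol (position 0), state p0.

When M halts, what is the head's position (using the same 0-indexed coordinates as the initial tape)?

state=p0 head=0 tape=..[1]100   (p0,1)→(p2,1,+1)
state=p2 head=1 tape=..1[1]00   (p2,1)→(p1,1,-1)
state=p1 head=0 tape=..[1]100   (p1,1)→(p3,0,-1)
state=p3 head=-1 tape=.[.]0100   (p3,.)→(p0,0,+1)
state=p0 head=0 tape=.0[0]100   (p0,0)→(p1,1,-1)
state=p1 head=-1 tape=.[0]1100   (p1,0)→(p1,.,-1)
state=p1 head=-2 tape=[.].1100   (p1,.)→(p3,.,+1)
state=p3 head=-1 tape=.[.]1100   (p3,.)→(p0,0,+1)
state=p0 head=0 tape=.0[1]100   (p0,1)→(p2,1,+1)
state=p2 head=1 tape=.01[1]00   (p2,1)→(p1,1,-1)
state=p1 head=0 tape=.0[1]100   (p1,1)→(p3,0,-1)
state=p3 head=-1 tape=.[0]0100   (p3,0)→(p0,1,0)
state=p0 head=-1 tape=.[1]0100   (p0,1)→(p2,1,+1)
state=p2 head=0 tape=.1[0]100   (p2,0)→(p3,.,+1)
state=p3 head=1 tape=.1.[1]00
At halt the head is at cell 1.

1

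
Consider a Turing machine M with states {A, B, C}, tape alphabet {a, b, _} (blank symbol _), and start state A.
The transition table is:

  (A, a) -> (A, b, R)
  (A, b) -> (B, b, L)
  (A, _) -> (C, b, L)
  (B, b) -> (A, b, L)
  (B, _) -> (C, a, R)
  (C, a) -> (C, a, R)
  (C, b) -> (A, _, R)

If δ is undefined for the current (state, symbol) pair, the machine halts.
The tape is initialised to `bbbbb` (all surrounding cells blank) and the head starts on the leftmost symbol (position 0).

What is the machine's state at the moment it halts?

A | _[b]bbbb_   read b → write b, move L, go to B
B | [_]bbbbb_   read _ → write a, move R, go to C
C | a[b]bbbb_   read b → write _, move R, go to A
A | a_[b]bbb_   read b → write b, move L, go to B
B | a[_]bbbb_   read _ → write a, move R, go to C
C | aa[b]bbb_   read b → write _, move R, go to A
A | aa_[b]bb_   read b → write b, move L, go to B
B | aa[_]bbb_   read _ → write a, move R, go to C
C | aaa[b]bb_   read b → write _, move R, go to A
A | aaa_[b]b_   read b → write b, move L, go to B
B | aaa[_]bb_   read _ → write a, move R, go to C
C | aaaa[b]b_   read b → write _, move R, go to A
A | aaaa_[b]_   read b → write b, move L, go to B
B | aaaa[_]b_   read _ → write a, move R, go to C
C | aaaaa[b]_   read b → write _, move R, go to A
A | aaaaa_[_]   read _ → write b, move L, go to C
C | aaaaa[_]b
No transition is defined for (C, _); M halts in state C.

C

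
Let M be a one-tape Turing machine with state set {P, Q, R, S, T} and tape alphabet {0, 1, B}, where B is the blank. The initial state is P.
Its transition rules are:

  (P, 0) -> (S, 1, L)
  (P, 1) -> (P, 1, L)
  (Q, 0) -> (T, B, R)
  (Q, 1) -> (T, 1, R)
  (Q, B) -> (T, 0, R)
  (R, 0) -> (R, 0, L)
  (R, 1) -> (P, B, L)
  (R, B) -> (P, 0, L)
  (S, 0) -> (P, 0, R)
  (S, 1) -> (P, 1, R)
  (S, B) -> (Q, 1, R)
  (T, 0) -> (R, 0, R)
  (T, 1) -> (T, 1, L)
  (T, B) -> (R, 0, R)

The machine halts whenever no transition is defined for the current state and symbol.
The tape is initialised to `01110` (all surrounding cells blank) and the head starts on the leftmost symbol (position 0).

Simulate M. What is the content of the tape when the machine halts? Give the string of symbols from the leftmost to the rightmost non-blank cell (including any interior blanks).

111B1110

state=P head=0 tape=BBBB[0]1110   (P,0)→(S,1,L)
state=S head=-1 tape=BBB[B]11110   (S,B)→(Q,1,R)
state=Q head=0 tape=BBB1[1]1110   (Q,1)→(T,1,R)
state=T head=1 tape=BBB11[1]110   (T,1)→(T,1,L)
state=T head=0 tape=BBB1[1]1110   (T,1)→(T,1,L)
state=T head=-1 tape=BBB[1]11110   (T,1)→(T,1,L)
state=T head=-2 tape=BB[B]111110   (T,B)→(R,0,R)
state=R head=-1 tape=BB0[1]11110   (R,1)→(P,B,L)
state=P head=-2 tape=BB[0]B11110   (P,0)→(S,1,L)
state=S head=-3 tape=B[B]1B11110   (S,B)→(Q,1,R)
state=Q head=-2 tape=B1[1]B11110   (Q,1)→(T,1,R)
state=T head=-1 tape=B11[B]11110   (T,B)→(R,0,R)
state=R head=0 tape=B110[1]1110   (R,1)→(P,B,L)
state=P head=-1 tape=B11[0]B1110   (P,0)→(S,1,L)
state=S head=-2 tape=B1[1]1B1110   (S,1)→(P,1,R)
state=P head=-1 tape=B11[1]B1110   (P,1)→(P,1,L)
state=P head=-2 tape=B1[1]1B1110   (P,1)→(P,1,L)
state=P head=-3 tape=B[1]11B1110   (P,1)→(P,1,L)
state=P head=-4 tape=[B]111B1110
The non-blank tape span at halt is 111B1110.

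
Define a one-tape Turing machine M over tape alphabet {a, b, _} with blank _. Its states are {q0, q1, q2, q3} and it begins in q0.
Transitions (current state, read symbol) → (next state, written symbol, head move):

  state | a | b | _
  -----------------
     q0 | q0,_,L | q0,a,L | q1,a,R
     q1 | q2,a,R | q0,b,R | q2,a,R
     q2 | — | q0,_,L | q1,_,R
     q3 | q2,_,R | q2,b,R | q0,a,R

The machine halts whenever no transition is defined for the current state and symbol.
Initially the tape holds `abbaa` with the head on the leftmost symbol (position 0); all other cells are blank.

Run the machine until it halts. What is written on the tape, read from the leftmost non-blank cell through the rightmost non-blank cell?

aaaa_aa

state=q0 head=0 tape=__[a]bbaa   (q0,a)→(q0,_,L)
state=q0 head=-1 tape=_[_]_bbaa   (q0,_)→(q1,a,R)
state=q1 head=0 tape=_a[_]bbaa   (q1,_)→(q2,a,R)
state=q2 head=1 tape=_aa[b]baa   (q2,b)→(q0,_,L)
state=q0 head=0 tape=_a[a]_baa   (q0,a)→(q0,_,L)
state=q0 head=-1 tape=_[a]__baa   (q0,a)→(q0,_,L)
state=q0 head=-2 tape=[_]___baa   (q0,_)→(q1,a,R)
state=q1 head=-1 tape=a[_]__baa   (q1,_)→(q2,a,R)
state=q2 head=0 tape=aa[_]_baa   (q2,_)→(q1,_,R)
state=q1 head=1 tape=aa_[_]baa   (q1,_)→(q2,a,R)
state=q2 head=2 tape=aa_a[b]aa   (q2,b)→(q0,_,L)
state=q0 head=1 tape=aa_[a]_aa   (q0,a)→(q0,_,L)
state=q0 head=0 tape=aa[_]__aa   (q0,_)→(q1,a,R)
state=q1 head=1 tape=aaa[_]_aa   (q1,_)→(q2,a,R)
state=q2 head=2 tape=aaaa[_]aa   (q2,_)→(q1,_,R)
state=q1 head=3 tape=aaaa_[a]a   (q1,a)→(q2,a,R)
state=q2 head=4 tape=aaaa_a[a]
The non-blank tape span at halt is aaaa_aa.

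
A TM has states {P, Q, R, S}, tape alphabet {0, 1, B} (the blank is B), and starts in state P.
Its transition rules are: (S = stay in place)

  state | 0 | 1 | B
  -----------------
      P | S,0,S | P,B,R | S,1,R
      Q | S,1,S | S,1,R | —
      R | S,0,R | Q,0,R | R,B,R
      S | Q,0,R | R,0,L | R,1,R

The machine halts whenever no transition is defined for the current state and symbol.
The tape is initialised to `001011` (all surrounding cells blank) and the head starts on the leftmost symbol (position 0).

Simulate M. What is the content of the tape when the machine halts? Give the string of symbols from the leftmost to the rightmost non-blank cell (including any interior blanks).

001000

state=P head=0 tape=[0]01011B   (P,0)→(S,0,S)
state=S head=0 tape=[0]01011B   (S,0)→(Q,0,R)
state=Q head=1 tape=0[0]1011B   (Q,0)→(S,1,S)
state=S head=1 tape=0[1]1011B   (S,1)→(R,0,L)
state=R head=0 tape=[0]01011B   (R,0)→(S,0,R)
state=S head=1 tape=0[0]1011B   (S,0)→(Q,0,R)
state=Q head=2 tape=00[1]011B   (Q,1)→(S,1,R)
state=S head=3 tape=001[0]11B   (S,0)→(Q,0,R)
state=Q head=4 tape=0010[1]1B   (Q,1)→(S,1,R)
state=S head=5 tape=00101[1]B   (S,1)→(R,0,L)
state=R head=4 tape=0010[1]0B   (R,1)→(Q,0,R)
state=Q head=5 tape=00100[0]B   (Q,0)→(S,1,S)
state=S head=5 tape=00100[1]B   (S,1)→(R,0,L)
state=R head=4 tape=0010[0]0B   (R,0)→(S,0,R)
state=S head=5 tape=00100[0]B   (S,0)→(Q,0,R)
state=Q head=6 tape=001000[B]
The non-blank tape span at halt is 001000.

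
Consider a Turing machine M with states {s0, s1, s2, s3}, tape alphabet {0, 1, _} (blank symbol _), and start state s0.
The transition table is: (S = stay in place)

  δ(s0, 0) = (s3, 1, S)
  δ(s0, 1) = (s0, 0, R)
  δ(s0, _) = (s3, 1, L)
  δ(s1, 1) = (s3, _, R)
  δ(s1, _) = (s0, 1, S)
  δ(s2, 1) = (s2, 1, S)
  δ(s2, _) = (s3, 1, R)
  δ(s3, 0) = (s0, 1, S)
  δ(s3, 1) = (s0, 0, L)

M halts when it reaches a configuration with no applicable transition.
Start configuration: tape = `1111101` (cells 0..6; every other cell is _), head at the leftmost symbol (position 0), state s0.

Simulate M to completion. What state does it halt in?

state=s0 head=0 tape=__[1]111101   (s0,1)→(s0,0,R)
state=s0 head=1 tape=__0[1]11101   (s0,1)→(s0,0,R)
state=s0 head=2 tape=__00[1]1101   (s0,1)→(s0,0,R)
state=s0 head=3 tape=__000[1]101   (s0,1)→(s0,0,R)
state=s0 head=4 tape=__0000[1]01   (s0,1)→(s0,0,R)
state=s0 head=5 tape=__00000[0]1   (s0,0)→(s3,1,S)
state=s3 head=5 tape=__00000[1]1   (s3,1)→(s0,0,L)
state=s0 head=4 tape=__0000[0]01   (s0,0)→(s3,1,S)
state=s3 head=4 tape=__0000[1]01   (s3,1)→(s0,0,L)
state=s0 head=3 tape=__000[0]001   (s0,0)→(s3,1,S)
state=s3 head=3 tape=__000[1]001   (s3,1)→(s0,0,L)
state=s0 head=2 tape=__00[0]0001   (s0,0)→(s3,1,S)
state=s3 head=2 tape=__00[1]0001   (s3,1)→(s0,0,L)
state=s0 head=1 tape=__0[0]00001   (s0,0)→(s3,1,S)
state=s3 head=1 tape=__0[1]00001   (s3,1)→(s0,0,L)
state=s0 head=0 tape=__[0]000001   (s0,0)→(s3,1,S)
state=s3 head=0 tape=__[1]000001   (s3,1)→(s0,0,L)
state=s0 head=-1 tape=_[_]0000001   (s0,_)→(s3,1,L)
state=s3 head=-2 tape=[_]10000001
No transition is defined for (s3, _); M halts in state s3.

s3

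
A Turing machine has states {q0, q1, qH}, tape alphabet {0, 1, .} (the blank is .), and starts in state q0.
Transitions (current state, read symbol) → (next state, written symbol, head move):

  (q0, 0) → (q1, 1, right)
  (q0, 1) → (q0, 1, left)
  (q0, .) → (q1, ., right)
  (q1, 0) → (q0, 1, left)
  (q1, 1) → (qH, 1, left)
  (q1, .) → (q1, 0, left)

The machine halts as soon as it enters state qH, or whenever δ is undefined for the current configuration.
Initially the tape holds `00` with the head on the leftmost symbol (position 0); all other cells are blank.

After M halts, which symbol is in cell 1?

1

q0 | .[0]0   read 0 → write 1, move right, go to q1
q1 | .1[0]   read 0 → write 1, move left, go to q0
q0 | .[1]1   read 1 → write 1, move left, go to q0
q0 | [.]11   read . → write ., move right, go to q1
q1 | .[1]1   read 1 → write 1, move left, go to qH
qH | [.]11
Cell 1 holds 1 when M halts.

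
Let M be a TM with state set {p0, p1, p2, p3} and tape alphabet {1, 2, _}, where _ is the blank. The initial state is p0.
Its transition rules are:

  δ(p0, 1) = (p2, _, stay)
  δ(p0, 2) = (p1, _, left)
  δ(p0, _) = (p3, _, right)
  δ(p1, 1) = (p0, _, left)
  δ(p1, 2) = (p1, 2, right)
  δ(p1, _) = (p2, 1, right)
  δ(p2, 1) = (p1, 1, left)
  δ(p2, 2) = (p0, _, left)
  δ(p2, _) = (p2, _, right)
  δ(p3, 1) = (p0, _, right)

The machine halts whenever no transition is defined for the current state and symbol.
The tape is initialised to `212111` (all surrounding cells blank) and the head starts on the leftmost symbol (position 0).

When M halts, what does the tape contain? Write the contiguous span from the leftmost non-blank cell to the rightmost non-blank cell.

state=p0 head=0 tape=_[2]12111   (p0,2)→(p1,_,left)
state=p1 head=-1 tape=[_]_12111   (p1,_)→(p2,1,right)
state=p2 head=0 tape=1[_]12111   (p2,_)→(p2,_,right)
state=p2 head=1 tape=1_[1]2111   (p2,1)→(p1,1,left)
state=p1 head=0 tape=1[_]12111   (p1,_)→(p2,1,right)
state=p2 head=1 tape=11[1]2111   (p2,1)→(p1,1,left)
state=p1 head=0 tape=1[1]12111   (p1,1)→(p0,_,left)
state=p0 head=-1 tape=[1]_12111   (p0,1)→(p2,_,stay)
state=p2 head=-1 tape=[_]_12111   (p2,_)→(p2,_,right)
state=p2 head=0 tape=_[_]12111   (p2,_)→(p2,_,right)
state=p2 head=1 tape=__[1]2111   (p2,1)→(p1,1,left)
state=p1 head=0 tape=_[_]12111   (p1,_)→(p2,1,right)
state=p2 head=1 tape=_1[1]2111   (p2,1)→(p1,1,left)
state=p1 head=0 tape=_[1]12111   (p1,1)→(p0,_,left)
state=p0 head=-1 tape=[_]_12111   (p0,_)→(p3,_,right)
state=p3 head=0 tape=_[_]12111
The non-blank tape span at halt is 12111.

12111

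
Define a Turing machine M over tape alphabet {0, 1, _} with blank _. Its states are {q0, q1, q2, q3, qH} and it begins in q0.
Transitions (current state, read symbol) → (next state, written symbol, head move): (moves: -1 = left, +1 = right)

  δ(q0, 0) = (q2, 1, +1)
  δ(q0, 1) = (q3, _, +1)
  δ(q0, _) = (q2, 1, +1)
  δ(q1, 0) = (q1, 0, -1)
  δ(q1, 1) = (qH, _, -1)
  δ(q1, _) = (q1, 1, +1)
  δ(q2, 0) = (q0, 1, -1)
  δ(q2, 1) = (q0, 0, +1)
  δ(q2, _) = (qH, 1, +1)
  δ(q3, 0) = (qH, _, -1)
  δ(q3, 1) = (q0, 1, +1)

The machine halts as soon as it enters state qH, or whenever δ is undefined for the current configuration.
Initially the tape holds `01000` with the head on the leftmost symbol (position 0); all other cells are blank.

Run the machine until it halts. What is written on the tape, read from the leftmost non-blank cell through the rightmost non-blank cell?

10_111

state=q0 head=0 tape=[0]1000__   (q0,0)→(q2,1,+1)
state=q2 head=1 tape=1[1]000__   (q2,1)→(q0,0,+1)
state=q0 head=2 tape=10[0]00__   (q0,0)→(q2,1,+1)
state=q2 head=3 tape=101[0]0__   (q2,0)→(q0,1,-1)
state=q0 head=2 tape=10[1]10__   (q0,1)→(q3,_,+1)
state=q3 head=3 tape=10_[1]0__   (q3,1)→(q0,1,+1)
state=q0 head=4 tape=10_1[0]__   (q0,0)→(q2,1,+1)
state=q2 head=5 tape=10_11[_]_   (q2,_)→(qH,1,+1)
state=qH head=6 tape=10_111[_]
The non-blank tape span at halt is 10_111.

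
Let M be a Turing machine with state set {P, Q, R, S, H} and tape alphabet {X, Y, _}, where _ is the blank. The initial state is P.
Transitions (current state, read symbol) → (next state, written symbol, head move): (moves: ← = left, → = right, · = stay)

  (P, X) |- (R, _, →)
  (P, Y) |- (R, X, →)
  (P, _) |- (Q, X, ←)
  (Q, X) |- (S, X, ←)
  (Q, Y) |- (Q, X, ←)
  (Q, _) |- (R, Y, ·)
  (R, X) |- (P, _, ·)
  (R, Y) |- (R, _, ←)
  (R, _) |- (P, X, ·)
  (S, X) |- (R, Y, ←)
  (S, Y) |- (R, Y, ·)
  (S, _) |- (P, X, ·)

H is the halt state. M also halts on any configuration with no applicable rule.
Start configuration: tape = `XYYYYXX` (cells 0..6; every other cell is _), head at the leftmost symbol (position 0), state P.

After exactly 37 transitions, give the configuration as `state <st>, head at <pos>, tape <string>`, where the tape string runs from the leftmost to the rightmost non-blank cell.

state=P head=0 tape=[X]YYYYXX   (P,X)→(R,_,→)
state=R head=1 tape=_[Y]YYYXX   (R,Y)→(R,_,←)
state=R head=0 tape=[_]_YYYXX   (R,_)→(P,X,·)
state=P head=0 tape=[X]_YYYXX   (P,X)→(R,_,→)
state=R head=1 tape=_[_]YYYXX   (R,_)→(P,X,·)
state=P head=1 tape=_[X]YYYXX   (P,X)→(R,_,→)
state=R head=2 tape=__[Y]YYXX   (R,Y)→(R,_,←)
state=R head=1 tape=_[_]_YYXX   (R,_)→(P,X,·)
state=P head=1 tape=_[X]_YYXX   (P,X)→(R,_,→)
state=R head=2 tape=__[_]YYXX   (R,_)→(P,X,·)
state=P head=2 tape=__[X]YYXX   (P,X)→(R,_,→)
state=R head=3 tape=___[Y]YXX   (R,Y)→(R,_,←)
state=R head=2 tape=__[_]_YXX   (R,_)→(P,X,·)
state=P head=2 tape=__[X]_YXX   (P,X)→(R,_,→)
state=R head=3 tape=___[_]YXX   (R,_)→(P,X,·)
state=P head=3 tape=___[X]YXX   (P,X)→(R,_,→)
state=R head=4 tape=____[Y]XX   (R,Y)→(R,_,←)
state=R head=3 tape=___[_]_XX   (R,_)→(P,X,·)
state=P head=3 tape=___[X]_XX   (P,X)→(R,_,→)
state=R head=4 tape=____[_]XX   (R,_)→(P,X,·)
state=P head=4 tape=____[X]XX   (P,X)→(R,_,→)
state=R head=5 tape=_____[X]X   (R,X)→(P,_,·)
state=P head=5 tape=_____[_]X   (P,_)→(Q,X,←)
state=Q head=4 tape=____[_]XX   (Q,_)→(R,Y,·)
state=R head=4 tape=____[Y]XX   (R,Y)→(R,_,←)
state=R head=3 tape=___[_]_XX   (R,_)→(P,X,·)
state=P head=3 tape=___[X]_XX   (P,X)→(R,_,→)
state=R head=4 tape=____[_]XX   (R,_)→(P,X,·)
state=P head=4 tape=____[X]XX   (P,X)→(R,_,→)
state=R head=5 tape=_____[X]X   (R,X)→(P,_,·)
state=P head=5 tape=_____[_]X   (P,_)→(Q,X,←)
state=Q head=4 tape=____[_]XX   (Q,_)→(R,Y,·)
state=R head=4 tape=____[Y]XX   (R,Y)→(R,_,←)
state=R head=3 tape=___[_]_XX   (R,_)→(P,X,·)
state=P head=3 tape=___[X]_XX   (P,X)→(R,_,→)
state=R head=4 tape=____[_]XX   (R,_)→(P,X,·)
state=P head=4 tape=____[X]XX   (P,X)→(R,_,→)
state=R head=5 tape=_____[X]X
After 37 steps: state R, head at 5, tape XX.

state R, head at 5, tape XX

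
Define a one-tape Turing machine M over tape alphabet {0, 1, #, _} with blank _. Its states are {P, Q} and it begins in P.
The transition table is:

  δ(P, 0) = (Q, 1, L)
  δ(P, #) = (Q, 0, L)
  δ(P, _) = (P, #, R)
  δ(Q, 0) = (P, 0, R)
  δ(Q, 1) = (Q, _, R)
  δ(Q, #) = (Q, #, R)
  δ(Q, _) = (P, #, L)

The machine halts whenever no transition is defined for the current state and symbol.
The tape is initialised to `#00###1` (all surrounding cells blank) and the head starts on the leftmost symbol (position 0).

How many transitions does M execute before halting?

P | __[#]00###1   read # → write 0, move L, go to Q
Q | _[_]000###1   read _ → write #, move L, go to P
P | [_]#000###1   read _ → write #, move R, go to P
P | #[#]000###1   read # → write 0, move L, go to Q
Q | [#]0000###1   read # → write #, move R, go to Q
Q | #[0]000###1   read 0 → write 0, move R, go to P
P | #0[0]00###1   read 0 → write 1, move L, go to Q
Q | #[0]100###1   read 0 → write 0, move R, go to P
P | #0[1]00###1
M halts after 8 transitions.

8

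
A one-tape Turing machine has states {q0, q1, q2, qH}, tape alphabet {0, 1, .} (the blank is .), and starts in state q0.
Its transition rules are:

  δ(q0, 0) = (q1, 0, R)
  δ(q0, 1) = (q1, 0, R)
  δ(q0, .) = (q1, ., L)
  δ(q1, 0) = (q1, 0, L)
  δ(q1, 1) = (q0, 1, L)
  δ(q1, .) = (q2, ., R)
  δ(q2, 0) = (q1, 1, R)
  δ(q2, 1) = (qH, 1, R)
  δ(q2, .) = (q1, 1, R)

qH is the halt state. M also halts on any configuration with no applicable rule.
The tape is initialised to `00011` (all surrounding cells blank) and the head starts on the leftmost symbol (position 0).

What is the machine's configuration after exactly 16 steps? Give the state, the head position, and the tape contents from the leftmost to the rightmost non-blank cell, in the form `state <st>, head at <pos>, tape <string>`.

state q1, head at 0, tape 010011

q0 | ..[0]0011   read 0 → write 0, move R, go to q1
q1 | ..0[0]011   read 0 → write 0, move L, go to q1
q1 | ..[0]0011   read 0 → write 0, move L, go to q1
q1 | .[.]00011   read . → write ., move R, go to q2
q2 | ..[0]0011   read 0 → write 1, move R, go to q1
q1 | ..1[0]011   read 0 → write 0, move L, go to q1
q1 | ..[1]0011   read 1 → write 1, move L, go to q0
q0 | .[.]10011   read . → write ., move L, go to q1
q1 | [.].10011   read . → write ., move R, go to q2
q2 | .[.]10011   read . → write 1, move R, go to q1
q1 | .1[1]0011   read 1 → write 1, move L, go to q0
q0 | .[1]10011   read 1 → write 0, move R, go to q1
q1 | .0[1]0011   read 1 → write 1, move L, go to q0
q0 | .[0]10011   read 0 → write 0, move R, go to q1
q1 | .0[1]0011   read 1 → write 1, move L, go to q0
q0 | .[0]10011   read 0 → write 0, move R, go to q1
q1 | .0[1]0011
After 16 steps: state q1, head at 0, tape 010011.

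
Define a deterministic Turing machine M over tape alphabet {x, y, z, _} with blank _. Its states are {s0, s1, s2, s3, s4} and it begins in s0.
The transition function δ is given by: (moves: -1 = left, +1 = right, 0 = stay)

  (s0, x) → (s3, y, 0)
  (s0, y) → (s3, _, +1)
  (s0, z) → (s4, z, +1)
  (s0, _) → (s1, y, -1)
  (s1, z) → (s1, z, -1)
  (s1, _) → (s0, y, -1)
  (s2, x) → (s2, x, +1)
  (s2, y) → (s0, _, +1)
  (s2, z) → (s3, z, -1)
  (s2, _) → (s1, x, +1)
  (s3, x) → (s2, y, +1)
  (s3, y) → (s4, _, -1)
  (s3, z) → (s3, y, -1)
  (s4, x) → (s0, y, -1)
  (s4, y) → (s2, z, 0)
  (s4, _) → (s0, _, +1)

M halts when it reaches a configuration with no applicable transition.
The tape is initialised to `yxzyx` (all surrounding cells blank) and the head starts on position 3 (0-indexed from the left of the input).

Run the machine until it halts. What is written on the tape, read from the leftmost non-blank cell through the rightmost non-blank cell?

yxz_z_y

s0 | yxz[y]x__   read y → write _, move +1, go to s3
s3 | yxz_[x]__   read x → write y, move +1, go to s2
s2 | yxz_y[_]_   read _ → write x, move +1, go to s1
s1 | yxz_yx[_]   read _ → write y, move -1, go to s0
s0 | yxz_y[x]y   read x → write y, move 0, go to s3
s3 | yxz_y[y]y   read y → write _, move -1, go to s4
s4 | yxz_[y]_y   read y → write z, move 0, go to s2
s2 | yxz_[z]_y   read z → write z, move -1, go to s3
s3 | yxz[_]z_y
The non-blank tape span at halt is yxz_z_y.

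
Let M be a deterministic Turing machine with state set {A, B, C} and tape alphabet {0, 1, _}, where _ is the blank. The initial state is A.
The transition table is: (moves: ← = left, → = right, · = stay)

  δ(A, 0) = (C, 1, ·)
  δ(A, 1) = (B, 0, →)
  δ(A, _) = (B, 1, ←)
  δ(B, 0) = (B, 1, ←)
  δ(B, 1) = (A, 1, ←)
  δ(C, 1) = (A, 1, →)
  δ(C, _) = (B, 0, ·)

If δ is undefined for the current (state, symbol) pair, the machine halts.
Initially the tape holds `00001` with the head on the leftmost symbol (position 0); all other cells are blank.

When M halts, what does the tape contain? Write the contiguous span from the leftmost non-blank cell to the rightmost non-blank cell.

A | [0]0001_   read 0 → write 1, move ·, go to C
C | [1]0001_   read 1 → write 1, move →, go to A
A | 1[0]001_   read 0 → write 1, move ·, go to C
C | 1[1]001_   read 1 → write 1, move →, go to A
A | 11[0]01_   read 0 → write 1, move ·, go to C
C | 11[1]01_   read 1 → write 1, move →, go to A
A | 111[0]1_   read 0 → write 1, move ·, go to C
C | 111[1]1_   read 1 → write 1, move →, go to A
A | 1111[1]_   read 1 → write 0, move →, go to B
B | 11110[_]
The non-blank tape span at halt is 11110.

11110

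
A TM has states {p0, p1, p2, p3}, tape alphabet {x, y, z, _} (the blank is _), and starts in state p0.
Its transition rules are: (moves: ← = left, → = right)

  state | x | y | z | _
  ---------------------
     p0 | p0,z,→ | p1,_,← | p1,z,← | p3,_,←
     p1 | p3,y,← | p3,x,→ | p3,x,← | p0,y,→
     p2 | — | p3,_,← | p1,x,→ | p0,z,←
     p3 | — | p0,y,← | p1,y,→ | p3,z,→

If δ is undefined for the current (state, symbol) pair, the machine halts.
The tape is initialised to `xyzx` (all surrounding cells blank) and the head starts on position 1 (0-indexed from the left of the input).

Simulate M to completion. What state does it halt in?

state=p0 head=1 tape=___x[y]zx   (p0,y)→(p1,_,←)
state=p1 head=0 tape=___[x]_zx   (p1,x)→(p3,y,←)
state=p3 head=-1 tape=__[_]y_zx   (p3,_)→(p3,z,→)
state=p3 head=0 tape=__z[y]_zx   (p3,y)→(p0,y,←)
state=p0 head=-1 tape=__[z]y_zx   (p0,z)→(p1,z,←)
state=p1 head=-2 tape=_[_]zy_zx   (p1,_)→(p0,y,→)
state=p0 head=-1 tape=_y[z]y_zx   (p0,z)→(p1,z,←)
state=p1 head=-2 tape=_[y]zy_zx   (p1,y)→(p3,x,→)
state=p3 head=-1 tape=_x[z]y_zx   (p3,z)→(p1,y,→)
state=p1 head=0 tape=_xy[y]_zx   (p1,y)→(p3,x,→)
state=p3 head=1 tape=_xyx[_]zx   (p3,_)→(p3,z,→)
state=p3 head=2 tape=_xyxz[z]x   (p3,z)→(p1,y,→)
state=p1 head=3 tape=_xyxzy[x]   (p1,x)→(p3,y,←)
state=p3 head=2 tape=_xyxz[y]y   (p3,y)→(p0,y,←)
state=p0 head=1 tape=_xyx[z]yy   (p0,z)→(p1,z,←)
state=p1 head=0 tape=_xy[x]zyy   (p1,x)→(p3,y,←)
state=p3 head=-1 tape=_x[y]yzyy   (p3,y)→(p0,y,←)
state=p0 head=-2 tape=_[x]yyzyy   (p0,x)→(p0,z,→)
state=p0 head=-1 tape=_z[y]yzyy   (p0,y)→(p1,_,←)
state=p1 head=-2 tape=_[z]_yzyy   (p1,z)→(p3,x,←)
state=p3 head=-3 tape=[_]x_yzyy   (p3,_)→(p3,z,→)
state=p3 head=-2 tape=z[x]_yzyy
No transition is defined for (p3, x); M halts in state p3.

p3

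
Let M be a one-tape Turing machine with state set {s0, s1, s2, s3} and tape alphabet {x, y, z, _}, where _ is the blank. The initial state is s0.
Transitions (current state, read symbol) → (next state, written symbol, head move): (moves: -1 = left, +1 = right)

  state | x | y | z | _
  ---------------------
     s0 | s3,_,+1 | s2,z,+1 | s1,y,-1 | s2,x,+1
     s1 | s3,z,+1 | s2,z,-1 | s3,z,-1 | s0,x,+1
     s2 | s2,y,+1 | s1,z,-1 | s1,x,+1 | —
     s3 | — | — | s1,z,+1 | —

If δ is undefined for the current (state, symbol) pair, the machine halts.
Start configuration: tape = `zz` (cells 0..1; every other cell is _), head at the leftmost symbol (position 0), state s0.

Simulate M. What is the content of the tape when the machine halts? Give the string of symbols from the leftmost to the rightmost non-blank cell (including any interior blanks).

xzxxx

state=s0 head=0 tape=_[z]z___   (s0,z)→(s1,y,-1)
state=s1 head=-1 tape=[_]yz___   (s1,_)→(s0,x,+1)
state=s0 head=0 tape=x[y]z___   (s0,y)→(s2,z,+1)
state=s2 head=1 tape=xz[z]___   (s2,z)→(s1,x,+1)
state=s1 head=2 tape=xzx[_]__   (s1,_)→(s0,x,+1)
state=s0 head=3 tape=xzxx[_]_   (s0,_)→(s2,x,+1)
state=s2 head=4 tape=xzxxx[_]
The non-blank tape span at halt is xzxxx.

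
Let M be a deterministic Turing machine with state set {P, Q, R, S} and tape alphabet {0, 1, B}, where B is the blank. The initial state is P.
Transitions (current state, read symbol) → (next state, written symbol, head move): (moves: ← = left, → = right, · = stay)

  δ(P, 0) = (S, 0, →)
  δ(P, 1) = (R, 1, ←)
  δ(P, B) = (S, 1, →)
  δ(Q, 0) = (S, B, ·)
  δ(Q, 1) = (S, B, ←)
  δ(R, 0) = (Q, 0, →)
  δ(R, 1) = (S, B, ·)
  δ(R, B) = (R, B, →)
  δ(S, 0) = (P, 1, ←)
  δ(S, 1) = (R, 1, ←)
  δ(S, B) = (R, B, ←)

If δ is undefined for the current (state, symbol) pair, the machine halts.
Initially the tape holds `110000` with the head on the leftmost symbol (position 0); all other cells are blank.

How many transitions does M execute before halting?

P | B[1]10000   read 1 → write 1, move ←, go to R
R | [B]110000   read B → write B, move →, go to R
R | B[1]10000   read 1 → write B, move ·, go to S
S | B[B]10000   read B → write B, move ←, go to R
R | [B]B10000   read B → write B, move →, go to R
R | B[B]10000   read B → write B, move →, go to R
R | BB[1]0000   read 1 → write B, move ·, go to S
S | BB[B]0000   read B → write B, move ←, go to R
R | B[B]B0000   read B → write B, move →, go to R
R | BB[B]0000   read B → write B, move →, go to R
R | BBB[0]000   read 0 → write 0, move →, go to Q
Q | BBB0[0]00   read 0 → write B, move ·, go to S
S | BBB0[B]00   read B → write B, move ←, go to R
R | BBB[0]B00   read 0 → write 0, move →, go to Q
Q | BBB0[B]00
M halts after 14 transitions.

14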